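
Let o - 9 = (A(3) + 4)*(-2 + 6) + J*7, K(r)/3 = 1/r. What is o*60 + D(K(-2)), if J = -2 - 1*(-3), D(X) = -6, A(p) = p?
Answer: 2634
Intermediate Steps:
K(r) = 3/r
J = 1 (J = -2 + 3 = 1)
o = 44 (o = 9 + ((3 + 4)*(-2 + 6) + 1*7) = 9 + (7*4 + 7) = 9 + (28 + 7) = 9 + 35 = 44)
o*60 + D(K(-2)) = 44*60 - 6 = 2640 - 6 = 2634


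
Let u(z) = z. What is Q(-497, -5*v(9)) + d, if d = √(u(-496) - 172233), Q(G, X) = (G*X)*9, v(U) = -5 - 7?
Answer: -268380 + I*√172729 ≈ -2.6838e+5 + 415.61*I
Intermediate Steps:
v(U) = -12
Q(G, X) = 9*G*X
d = I*√172729 (d = √(-496 - 172233) = √(-172729) = I*√172729 ≈ 415.61*I)
Q(-497, -5*v(9)) + d = 9*(-497)*(-5*(-12)) + I*√172729 = 9*(-497)*60 + I*√172729 = -268380 + I*√172729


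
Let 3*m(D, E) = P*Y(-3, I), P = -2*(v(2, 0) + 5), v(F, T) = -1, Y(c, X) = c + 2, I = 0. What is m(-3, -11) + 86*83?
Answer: 21422/3 ≈ 7140.7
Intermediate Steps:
Y(c, X) = 2 + c
P = -8 (P = -2*(-1 + 5) = -2*4 = -8)
m(D, E) = 8/3 (m(D, E) = (-8*(2 - 3))/3 = (-8*(-1))/3 = (⅓)*8 = 8/3)
m(-3, -11) + 86*83 = 8/3 + 86*83 = 8/3 + 7138 = 21422/3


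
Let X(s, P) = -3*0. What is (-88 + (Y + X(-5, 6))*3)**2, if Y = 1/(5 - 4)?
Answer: 7225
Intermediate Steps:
Y = 1 (Y = 1/1 = 1)
X(s, P) = 0
(-88 + (Y + X(-5, 6))*3)**2 = (-88 + (1 + 0)*3)**2 = (-88 + 1*3)**2 = (-88 + 3)**2 = (-85)**2 = 7225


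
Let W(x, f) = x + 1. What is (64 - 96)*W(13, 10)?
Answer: -448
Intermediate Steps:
W(x, f) = 1 + x
(64 - 96)*W(13, 10) = (64 - 96)*(1 + 13) = -32*14 = -448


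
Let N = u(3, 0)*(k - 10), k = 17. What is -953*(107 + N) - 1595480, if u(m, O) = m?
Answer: -1717464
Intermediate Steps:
N = 21 (N = 3*(17 - 10) = 3*7 = 21)
-953*(107 + N) - 1595480 = -953*(107 + 21) - 1595480 = -953*128 - 1595480 = -121984 - 1595480 = -1717464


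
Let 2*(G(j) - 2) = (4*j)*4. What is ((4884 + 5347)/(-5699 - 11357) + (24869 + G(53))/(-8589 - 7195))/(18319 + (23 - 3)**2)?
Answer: -5701131/48455554144 ≈ -0.00011766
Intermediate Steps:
G(j) = 2 + 8*j (G(j) = 2 + ((4*j)*4)/2 = 2 + (16*j)/2 = 2 + 8*j)
((4884 + 5347)/(-5699 - 11357) + (24869 + G(53))/(-8589 - 7195))/(18319 + (23 - 3)**2) = ((4884 + 5347)/(-5699 - 11357) + (24869 + (2 + 8*53))/(-8589 - 7195))/(18319 + (23 - 3)**2) = (10231/(-17056) + (24869 + (2 + 424))/(-15784))/(18319 + 20**2) = (10231*(-1/17056) + (24869 + 426)*(-1/15784))/(18319 + 400) = (-787/1312 + 25295*(-1/15784))/18719 = (-787/1312 - 25295/15784)*(1/18719) = -5701131/2588576*1/18719 = -5701131/48455554144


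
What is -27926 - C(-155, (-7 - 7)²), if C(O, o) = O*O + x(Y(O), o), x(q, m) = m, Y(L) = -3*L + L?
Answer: -52147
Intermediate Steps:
Y(L) = -2*L
C(O, o) = o + O² (C(O, o) = O*O + o = O² + o = o + O²)
-27926 - C(-155, (-7 - 7)²) = -27926 - ((-7 - 7)² + (-155)²) = -27926 - ((-14)² + 24025) = -27926 - (196 + 24025) = -27926 - 1*24221 = -27926 - 24221 = -52147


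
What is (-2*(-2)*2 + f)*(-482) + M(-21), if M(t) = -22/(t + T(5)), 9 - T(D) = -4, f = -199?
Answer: 368259/4 ≈ 92065.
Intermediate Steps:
T(D) = 13 (T(D) = 9 - 1*(-4) = 9 + 4 = 13)
M(t) = -22/(13 + t) (M(t) = -22/(t + 13) = -22/(13 + t))
(-2*(-2)*2 + f)*(-482) + M(-21) = (-2*(-2)*2 - 199)*(-482) - 22/(13 - 21) = (4*2 - 199)*(-482) - 22/(-8) = (8 - 199)*(-482) - 22*(-⅛) = -191*(-482) + 11/4 = 92062 + 11/4 = 368259/4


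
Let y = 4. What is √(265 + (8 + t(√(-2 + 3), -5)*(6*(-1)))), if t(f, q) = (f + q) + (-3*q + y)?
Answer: √183 ≈ 13.528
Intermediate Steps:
t(f, q) = 4 + f - 2*q (t(f, q) = (f + q) + (-3*q + 4) = (f + q) + (4 - 3*q) = 4 + f - 2*q)
√(265 + (8 + t(√(-2 + 3), -5)*(6*(-1)))) = √(265 + (8 + (4 + √(-2 + 3) - 2*(-5))*(6*(-1)))) = √(265 + (8 + (4 + √1 + 10)*(-6))) = √(265 + (8 + (4 + 1 + 10)*(-6))) = √(265 + (8 + 15*(-6))) = √(265 + (8 - 90)) = √(265 - 82) = √183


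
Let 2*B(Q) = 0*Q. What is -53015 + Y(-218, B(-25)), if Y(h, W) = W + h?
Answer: -53233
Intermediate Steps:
B(Q) = 0 (B(Q) = (0*Q)/2 = (1/2)*0 = 0)
-53015 + Y(-218, B(-25)) = -53015 + (0 - 218) = -53015 - 218 = -53233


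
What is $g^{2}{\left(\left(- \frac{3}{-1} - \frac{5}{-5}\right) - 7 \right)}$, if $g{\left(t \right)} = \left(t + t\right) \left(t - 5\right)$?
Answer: $2304$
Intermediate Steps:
$g{\left(t \right)} = 2 t \left(-5 + t\right)$
$g^{2}{\left(\left(- \frac{3}{-1} - \frac{5}{-5}\right) - 7 \right)} = \left(2 \left(\left(- \frac{3}{-1} - \frac{5}{-5}\right) - 7\right) \left(-5 - 3\right)\right)^{2} = \left(2 \left(\left(\left(-3\right) \left(-1\right) - -1\right) - 7\right) \left(-5 - 3\right)\right)^{2} = \left(2 \left(\left(3 + 1\right) - 7\right) \left(-5 + \left(\left(3 + 1\right) - 7\right)\right)\right)^{2} = \left(2 \left(4 - 7\right) \left(-5 + \left(4 - 7\right)\right)\right)^{2} = \left(2 \left(-3\right) \left(-5 - 3\right)\right)^{2} = \left(2 \left(-3\right) \left(-8\right)\right)^{2} = 48^{2} = 2304$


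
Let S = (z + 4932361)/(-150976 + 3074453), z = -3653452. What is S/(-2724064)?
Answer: -1278909/7963738450528 ≈ -1.6059e-7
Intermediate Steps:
S = 1278909/2923477 (S = (-3653452 + 4932361)/(-150976 + 3074453) = 1278909/2923477 ≈ 0.43746)
S/(-2724064) = (1278909/2923477)/(-2724064) = (1278909/2923477)*(-1/2724064) = -1278909/7963738450528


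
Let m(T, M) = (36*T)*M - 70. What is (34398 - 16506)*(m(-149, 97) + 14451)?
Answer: -9052045884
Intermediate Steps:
m(T, M) = -70 + 36*M*T (m(T, M) = 36*M*T - 70 = -70 + 36*M*T)
(34398 - 16506)*(m(-149, 97) + 14451) = (34398 - 16506)*((-70 + 36*97*(-149)) + 14451) = 17892*((-70 - 520308) + 14451) = 17892*(-520378 + 14451) = 17892*(-505927) = -9052045884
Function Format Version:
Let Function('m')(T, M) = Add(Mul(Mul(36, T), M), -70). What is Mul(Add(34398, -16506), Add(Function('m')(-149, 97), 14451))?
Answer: -9052045884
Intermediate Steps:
Function('m')(T, M) = Add(-70, Mul(36, M, T)) (Function('m')(T, M) = Add(Mul(36, M, T), -70) = Add(-70, Mul(36, M, T)))
Mul(Add(34398, -16506), Add(Function('m')(-149, 97), 14451)) = Mul(Add(34398, -16506), Add(Add(-70, Mul(36, 97, -149)), 14451)) = Mul(17892, Add(Add(-70, -520308), 14451)) = Mul(17892, Add(-520378, 14451)) = Mul(17892, -505927) = -9052045884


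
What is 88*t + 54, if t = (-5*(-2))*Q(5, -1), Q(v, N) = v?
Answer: 4454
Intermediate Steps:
t = 50 (t = -5*(-2)*5 = 10*5 = 50)
88*t + 54 = 88*50 + 54 = 4400 + 54 = 4454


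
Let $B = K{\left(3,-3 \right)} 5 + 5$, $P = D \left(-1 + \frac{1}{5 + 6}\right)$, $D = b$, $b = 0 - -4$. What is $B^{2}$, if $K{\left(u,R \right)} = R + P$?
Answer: $\frac{96100}{121} \approx 794.21$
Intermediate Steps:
$b = 4$ ($b = 0 + 4 = 4$)
$D = 4$
$P = - \frac{40}{11}$ ($P = 4 \left(-1 + \frac{1}{5 + 6}\right) = 4 \left(-1 + \frac{1}{11}\right) = 4 \left(- \frac{10}{11}\right) = - \frac{40}{11} \approx -3.6364$)
$K{\left(u,R \right)} = - \frac{40}{11} + R$ ($K{\left(u,R \right)} = R - \frac{40}{11} = - \frac{40}{11} + R$)
$B = - \frac{310}{11}$ ($B = \left(- \frac{40}{11} - 3\right) 5 + 5 = \left(- \frac{73}{11}\right) 5 + 5 = - \frac{365}{11} + 5 = - \frac{310}{11} \approx -28.182$)
$B^{2} = \left(- \frac{310}{11}\right)^{2} = \frac{96100}{121}$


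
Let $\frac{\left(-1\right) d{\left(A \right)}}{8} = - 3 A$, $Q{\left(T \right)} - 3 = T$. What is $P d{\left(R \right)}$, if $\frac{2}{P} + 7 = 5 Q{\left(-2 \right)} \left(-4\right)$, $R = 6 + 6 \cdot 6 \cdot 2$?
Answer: $- \frac{416}{3} \approx -138.67$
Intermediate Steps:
$Q{\left(T \right)} = 3 + T$
$R = 78$ ($R = 6 + 6 \cdot 12 = 6 + 72 = 78$)
$P = - \frac{2}{27}$ ($P = \frac{2}{-7 + 5 \left(3 - 2\right) \left(-4\right)} = \frac{2}{-7 + 5 \cdot 1 \left(-4\right)} = \frac{2}{-7 + 5 \left(-4\right)} = \frac{2}{-7 - 20} = \frac{2}{-27} = 2 \left(- \frac{1}{27}\right) = - \frac{2}{27} \approx -0.074074$)
$d{\left(A \right)} = 24 A$ ($d{\left(A \right)} = - 8 \left(- 3 A\right) = 24 A$)
$P d{\left(R \right)} = - \frac{2 \cdot 24 \cdot 78}{27} = \left(- \frac{2}{27}\right) 1872 = - \frac{416}{3}$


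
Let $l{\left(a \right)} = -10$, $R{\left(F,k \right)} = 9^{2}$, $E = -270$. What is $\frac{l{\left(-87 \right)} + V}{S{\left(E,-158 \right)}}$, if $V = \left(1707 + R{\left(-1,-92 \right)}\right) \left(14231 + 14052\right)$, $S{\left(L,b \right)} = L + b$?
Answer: $- \frac{25284997}{214} \approx -1.1815 \cdot 10^{5}$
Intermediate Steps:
$R{\left(F,k \right)} = 81$
$V = 50570004$ ($V = \left(1707 + 81\right) \left(14231 + 14052\right) = 1788 \cdot 28283 = 50570004$)
$\frac{l{\left(-87 \right)} + V}{S{\left(E,-158 \right)}} = \frac{-10 + 50570004}{-270 - 158} = \frac{50569994}{-428} = 50569994 \left(- \frac{1}{428}\right) = - \frac{25284997}{214}$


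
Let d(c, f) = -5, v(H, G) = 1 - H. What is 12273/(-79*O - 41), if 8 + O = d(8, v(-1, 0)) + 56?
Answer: -4091/1146 ≈ -3.5698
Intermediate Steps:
O = 43 (O = -8 + (-5 + 56) = -8 + 51 = 43)
12273/(-79*O - 41) = 12273/(-79*43 - 41) = 12273/(-3397 - 41) = 12273/(-3438) = 12273*(-1/3438) = -4091/1146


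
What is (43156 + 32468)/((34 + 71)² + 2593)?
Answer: 37812/6809 ≈ 5.5532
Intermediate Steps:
(43156 + 32468)/((34 + 71)² + 2593) = 75624/(105² + 2593) = 75624/(11025 + 2593) = 75624/13618 = 75624*(1/13618) = 37812/6809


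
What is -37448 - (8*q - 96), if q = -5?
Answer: -37312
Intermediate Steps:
-37448 - (8*q - 96) = -37448 - (8*(-5) - 96) = -37448 - (-40 - 96) = -37448 - 1*(-136) = -37448 + 136 = -37312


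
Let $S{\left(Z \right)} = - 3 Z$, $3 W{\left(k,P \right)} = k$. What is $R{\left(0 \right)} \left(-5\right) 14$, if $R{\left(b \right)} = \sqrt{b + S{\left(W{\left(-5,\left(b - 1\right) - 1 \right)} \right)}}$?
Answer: $- 70 \sqrt{5} \approx -156.52$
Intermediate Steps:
$W{\left(k,P \right)} = \frac{k}{3}$
$R{\left(b \right)} = \sqrt{5 + b}$ ($R{\left(b \right)} = \sqrt{b - 3 \cdot \frac{1}{3} \left(-5\right)} = \sqrt{b - -5} = \sqrt{b + 5} = \sqrt{5 + b}$)
$R{\left(0 \right)} \left(-5\right) 14 = \sqrt{5 + 0} \left(-5\right) 14 = \sqrt{5} \left(-5\right) 14 = - 5 \sqrt{5} \cdot 14 = - 70 \sqrt{5}$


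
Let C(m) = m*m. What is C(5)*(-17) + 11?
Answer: -414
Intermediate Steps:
C(m) = m²
C(5)*(-17) + 11 = 5²*(-17) + 11 = 25*(-17) + 11 = -425 + 11 = -414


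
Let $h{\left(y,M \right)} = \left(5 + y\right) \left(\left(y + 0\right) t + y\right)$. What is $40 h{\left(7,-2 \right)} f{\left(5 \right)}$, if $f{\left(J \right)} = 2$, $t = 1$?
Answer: $13440$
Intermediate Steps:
$h{\left(y,M \right)} = 2 y \left(5 + y\right)$ ($h{\left(y,M \right)} = \left(5 + y\right) \left(\left(y + 0\right) 1 + y\right) = \left(5 + y\right) \left(y 1 + y\right) = \left(5 + y\right) \left(y + y\right) = \left(5 + y\right) 2 y = 2 y \left(5 + y\right)$)
$40 h{\left(7,-2 \right)} f{\left(5 \right)} = 40 \cdot 2 \cdot 7 \left(5 + 7\right) 2 = 40 \cdot 2 \cdot 7 \cdot 12 \cdot 2 = 40 \cdot 168 \cdot 2 = 6720 \cdot 2 = 13440$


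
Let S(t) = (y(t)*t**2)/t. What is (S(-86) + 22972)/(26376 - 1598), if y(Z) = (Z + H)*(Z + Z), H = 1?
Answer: -617174/12389 ≈ -49.816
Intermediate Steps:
y(Z) = 2*Z*(1 + Z) (y(Z) = (Z + 1)*(Z + Z) = (1 + Z)*(2*Z) = 2*Z*(1 + Z))
S(t) = 2*t**2*(1 + t) (S(t) = ((2*t*(1 + t))*t**2)/t = (2*t**3*(1 + t))/t = 2*t**2*(1 + t))
(S(-86) + 22972)/(26376 - 1598) = (2*(-86)**2*(1 - 86) + 22972)/(26376 - 1598) = (2*7396*(-85) + 22972)/24778 = (-1257320 + 22972)*(1/24778) = -1234348*1/24778 = -617174/12389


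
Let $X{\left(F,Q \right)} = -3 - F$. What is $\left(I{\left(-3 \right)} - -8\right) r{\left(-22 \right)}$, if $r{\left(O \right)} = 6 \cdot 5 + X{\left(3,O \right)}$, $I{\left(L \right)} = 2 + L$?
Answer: $168$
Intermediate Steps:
$r{\left(O \right)} = 24$ ($r{\left(O \right)} = 6 \cdot 5 - 6 = 30 - 6 = 24$)
$\left(I{\left(-3 \right)} - -8\right) r{\left(-22 \right)} = \left(\left(2 - 3\right) - -8\right) 24 = \left(-1 + 8\right) 24 = 7 \cdot 24 = 168$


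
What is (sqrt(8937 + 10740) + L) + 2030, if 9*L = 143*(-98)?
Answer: 4256/9 + sqrt(19677) ≈ 613.16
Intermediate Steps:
L = -14014/9 (L = (143*(-98))/9 = (1/9)*(-14014) = -14014/9 ≈ -1557.1)
(sqrt(8937 + 10740) + L) + 2030 = (sqrt(8937 + 10740) - 14014/9) + 2030 = (sqrt(19677) - 14014/9) + 2030 = (-14014/9 + sqrt(19677)) + 2030 = 4256/9 + sqrt(19677)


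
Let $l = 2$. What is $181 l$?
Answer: $362$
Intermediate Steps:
$181 l = 181 \cdot 2 = 362$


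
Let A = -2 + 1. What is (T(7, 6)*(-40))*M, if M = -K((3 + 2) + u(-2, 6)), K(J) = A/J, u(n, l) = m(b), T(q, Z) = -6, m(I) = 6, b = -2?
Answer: 240/11 ≈ 21.818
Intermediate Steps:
u(n, l) = 6
A = -1
K(J) = -1/J
M = 1/11 (M = -(-1)/((3 + 2) + 6) = -(-1)/(5 + 6) = -(-1)/11 = -1*(-1/11) = 1/11 ≈ 0.090909)
(T(7, 6)*(-40))*M = -6*(-40)*(1/11) = 240*(1/11) = 240/11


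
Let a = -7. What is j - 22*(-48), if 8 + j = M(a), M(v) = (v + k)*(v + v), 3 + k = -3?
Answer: 1230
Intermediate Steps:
k = -6 (k = -3 - 3 = -6)
M(v) = 2*v*(-6 + v) (M(v) = (v - 6)*(v + v) = (-6 + v)*(2*v) = 2*v*(-6 + v))
j = 174 (j = -8 + 2*(-7)*(-6 - 7) = -8 + 2*(-7)*(-13) = -8 + 182 = 174)
j - 22*(-48) = 174 - 22*(-48) = 174 + 1056 = 1230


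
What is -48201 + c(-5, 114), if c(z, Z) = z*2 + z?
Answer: -48216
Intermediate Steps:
c(z, Z) = 3*z (c(z, Z) = 2*z + z = 3*z)
-48201 + c(-5, 114) = -48201 + 3*(-5) = -48201 - 15 = -48216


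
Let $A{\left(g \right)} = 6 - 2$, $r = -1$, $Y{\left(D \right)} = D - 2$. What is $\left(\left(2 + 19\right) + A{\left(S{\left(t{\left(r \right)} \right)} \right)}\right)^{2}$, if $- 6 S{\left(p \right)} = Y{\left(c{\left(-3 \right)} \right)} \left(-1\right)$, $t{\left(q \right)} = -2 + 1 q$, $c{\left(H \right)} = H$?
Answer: $625$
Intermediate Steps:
$Y{\left(D \right)} = -2 + D$
$t{\left(q \right)} = -2 + q$
$S{\left(p \right)} = - \frac{5}{6}$ ($S{\left(p \right)} = - \frac{\left(-2 - 3\right) \left(-1\right)}{6} = - \frac{\left(-5\right) \left(-1\right)}{6} = \left(- \frac{1}{6}\right) 5 = - \frac{5}{6}$)
$A{\left(g \right)} = 4$ ($A{\left(g \right)} = 6 - 2 = 4$)
$\left(\left(2 + 19\right) + A{\left(S{\left(t{\left(r \right)} \right)} \right)}\right)^{2} = \left(\left(2 + 19\right) + 4\right)^{2} = \left(21 + 4\right)^{2} = 25^{2} = 625$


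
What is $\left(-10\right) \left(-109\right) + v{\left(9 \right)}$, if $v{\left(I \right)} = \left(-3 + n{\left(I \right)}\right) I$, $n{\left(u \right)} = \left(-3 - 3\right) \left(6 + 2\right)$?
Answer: $631$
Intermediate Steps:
$n{\left(u \right)} = -48$ ($n{\left(u \right)} = \left(-6\right) 8 = -48$)
$v{\left(I \right)} = - 51 I$ ($v{\left(I \right)} = \left(-3 - 48\right) I = - 51 I$)
$\left(-10\right) \left(-109\right) + v{\left(9 \right)} = \left(-10\right) \left(-109\right) - 459 = 1090 - 459 = 631$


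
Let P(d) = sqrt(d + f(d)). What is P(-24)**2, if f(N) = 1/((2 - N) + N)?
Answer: -47/2 ≈ -23.500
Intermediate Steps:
f(N) = 1/2
P(d) = sqrt(1/2 + d) (P(d) = sqrt(d + 1/2) = sqrt(1/2 + d))
P(-24)**2 = (sqrt(2 + 4*(-24))/2)**2 = (sqrt(2 - 96)/2)**2 = (sqrt(-94)/2)**2 = ((I*sqrt(94))/2)**2 = (I*sqrt(94)/2)**2 = -47/2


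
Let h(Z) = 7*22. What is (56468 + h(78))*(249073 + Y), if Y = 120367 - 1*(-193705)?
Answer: 31886396190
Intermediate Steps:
Y = 314072 (Y = 120367 + 193705 = 314072)
h(Z) = 154
(56468 + h(78))*(249073 + Y) = (56468 + 154)*(249073 + 314072) = 56622*563145 = 31886396190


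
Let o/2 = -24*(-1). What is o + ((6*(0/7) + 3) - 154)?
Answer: -103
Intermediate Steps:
o = 48 (o = 2*(-24*(-1)) = 2*24 = 48)
o + ((6*(0/7) + 3) - 154) = 48 + ((6*(0/7) + 3) - 154) = 48 + ((6*(0*(⅐)) + 3) - 154) = 48 + ((6*0 + 3) - 154) = 48 + ((0 + 3) - 154) = 48 + (3 - 154) = 48 - 151 = -103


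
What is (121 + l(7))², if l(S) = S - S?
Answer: 14641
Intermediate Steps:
l(S) = 0
(121 + l(7))² = (121 + 0)² = 121² = 14641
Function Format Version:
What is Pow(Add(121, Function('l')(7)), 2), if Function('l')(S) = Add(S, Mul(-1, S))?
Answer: 14641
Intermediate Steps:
Function('l')(S) = 0
Pow(Add(121, Function('l')(7)), 2) = Pow(Add(121, 0), 2) = Pow(121, 2) = 14641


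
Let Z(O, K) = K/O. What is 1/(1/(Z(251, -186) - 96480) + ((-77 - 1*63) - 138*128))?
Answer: -24216666/431153521715 ≈ -5.6167e-5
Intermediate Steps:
1/(1/(Z(251, -186) - 96480) + ((-77 - 1*63) - 138*128)) = 1/(1/(-186/251 - 96480) + ((-77 - 1*63) - 138*128)) = 1/(1/(-186*1/251 - 96480) + ((-77 - 63) - 17664)) = 1/(1/(-186/251 - 96480) + (-140 - 17664)) = 1/(1/(-24216666/251) - 17804) = 1/(-251/24216666 - 17804) = 1/(-431153521715/24216666) = -24216666/431153521715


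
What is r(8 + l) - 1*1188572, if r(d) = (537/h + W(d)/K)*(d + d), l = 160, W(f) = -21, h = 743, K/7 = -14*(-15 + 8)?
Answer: -6180553444/5201 ≈ -1.1883e+6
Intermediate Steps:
K = 686 (K = 7*(-14*(-15 + 8)) = 7*(-14*(-7)) = 7*98 = 686)
r(d) = 50397*d/36407 (r(d) = (537/743 - 21/686)*(d + d) = (537*(1/743) - 21*1/686)*(2*d) = (537/743 - 3/98)*(2*d) = 50397*(2*d)/72814 = 50397*d/36407)
r(8 + l) - 1*1188572 = 50397*(8 + 160)/36407 - 1*1188572 = (50397/36407)*168 - 1188572 = 1209528/5201 - 1188572 = -6180553444/5201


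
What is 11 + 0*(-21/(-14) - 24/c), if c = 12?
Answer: 11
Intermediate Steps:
11 + 0*(-21/(-14) - 24/c) = 11 + 0*(-21/(-14) - 24/12) = 11 + 0*(-21*(-1/14) - 24*1/12) = 11 + 0*(3/2 - 2) = 11 + 0*(-½) = 11 + 0 = 11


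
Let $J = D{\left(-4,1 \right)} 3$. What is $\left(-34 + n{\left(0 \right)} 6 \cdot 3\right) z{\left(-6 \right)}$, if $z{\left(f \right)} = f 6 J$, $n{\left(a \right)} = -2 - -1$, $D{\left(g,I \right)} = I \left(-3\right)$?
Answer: $-16848$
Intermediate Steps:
$D{\left(g,I \right)} = - 3 I$
$J = -9$ ($J = \left(-3\right) 1 \cdot 3 = \left(-3\right) 3 = -9$)
$n{\left(a \right)} = -1$ ($n{\left(a \right)} = -2 + 1 = -1$)
$z{\left(f \right)} = - 54 f$ ($z{\left(f \right)} = f 6 \left(-9\right) = 6 f \left(-9\right) = - 54 f$)
$\left(-34 + n{\left(0 \right)} 6 \cdot 3\right) z{\left(-6 \right)} = \left(-34 + \left(-1\right) 6 \cdot 3\right) \left(\left(-54\right) \left(-6\right)\right) = \left(-34 - 18\right) 324 = \left(-52\right) 324 = -16848$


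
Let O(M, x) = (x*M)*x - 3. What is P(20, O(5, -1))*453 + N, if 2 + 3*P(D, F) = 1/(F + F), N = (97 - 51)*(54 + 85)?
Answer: 24519/4 ≈ 6129.8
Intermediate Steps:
O(M, x) = -3 + M*x² (O(M, x) = (M*x)*x - 3 = M*x² - 3 = -3 + M*x²)
N = 6394 (N = 46*139 = 6394)
P(D, F) = -⅔ + 1/(6*F) (P(D, F) = -⅔ + 1/(3*(F + F)) = -⅔ + 1/(3*((2*F))) = -⅔ + (1/(2*F))/3 = -⅔ + 1/(6*F))
P(20, O(5, -1))*453 + N = ((1 - 4*(-3 + 5*(-1)²))/(6*(-3 + 5*(-1)²)))*453 + 6394 = ((1 - 4*(-3 + 5*1))/(6*(-3 + 5*1)))*453 + 6394 = ((1 - 4*(-3 + 5))/(6*(-3 + 5)))*453 + 6394 = ((⅙)*(1 - 4*2)/2)*453 + 6394 = ((⅙)*(½)*(1 - 8))*453 + 6394 = ((⅙)*(½)*(-7))*453 + 6394 = -7/12*453 + 6394 = -1057/4 + 6394 = 24519/4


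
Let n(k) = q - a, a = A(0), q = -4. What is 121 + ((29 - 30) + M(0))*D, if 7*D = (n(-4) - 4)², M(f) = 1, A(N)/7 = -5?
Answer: 121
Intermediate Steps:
A(N) = -35 (A(N) = 7*(-5) = -35)
a = -35
n(k) = 31 (n(k) = -4 - 1*(-35) = -4 + 35 = 31)
D = 729/7 (D = (31 - 4)²/7 = (⅐)*27² = (⅐)*729 = 729/7 ≈ 104.14)
121 + ((29 - 30) + M(0))*D = 121 + ((29 - 30) + 1)*(729/7) = 121 + (-1 + 1)*(729/7) = 121 + 0*(729/7) = 121 + 0 = 121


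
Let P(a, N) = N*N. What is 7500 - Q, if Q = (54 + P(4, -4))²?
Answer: 2600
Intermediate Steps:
P(a, N) = N²
Q = 4900 (Q = (54 + (-4)²)² = (54 + 16)² = 70² = 4900)
7500 - Q = 7500 - 1*4900 = 7500 - 4900 = 2600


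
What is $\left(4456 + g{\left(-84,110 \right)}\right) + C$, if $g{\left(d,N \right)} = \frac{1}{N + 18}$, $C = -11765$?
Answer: $- \frac{935551}{128} \approx -7309.0$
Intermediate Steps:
$g{\left(d,N \right)} = \frac{1}{18 + N}$
$\left(4456 + g{\left(-84,110 \right)}\right) + C = \left(4456 + \frac{1}{18 + 110}\right) - 11765 = \left(4456 + \frac{1}{128}\right) - 11765 = \frac{570369}{128} - 11765 = - \frac{935551}{128}$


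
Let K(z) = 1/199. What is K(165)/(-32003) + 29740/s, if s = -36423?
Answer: -189402111203/231963408531 ≈ -0.81652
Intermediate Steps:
K(z) = 1/199
K(165)/(-32003) + 29740/s = (1/199)/(-32003) + 29740/(-36423) = (1/199)*(-1/32003) + 29740*(-1/36423) = -1/6368597 - 29740/36423 = -189402111203/231963408531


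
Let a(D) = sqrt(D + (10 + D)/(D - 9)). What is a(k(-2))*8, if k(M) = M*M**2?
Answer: 8*I*sqrt(2346)/17 ≈ 22.793*I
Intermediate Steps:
k(M) = M**3
a(D) = sqrt(D + (10 + D)/(-9 + D))
a(k(-2))*8 = sqrt((10 + (-2)**3 + (-2)**3*(-9 + (-2)**3))/(-9 + (-2)**3))*8 = sqrt((10 - 8 - 8*(-9 - 8))/(-9 - 8))*8 = sqrt((10 - 8 - 8*(-17))/(-17))*8 = sqrt(-(10 - 8 + 136)/17)*8 = sqrt(-1/17*138)*8 = sqrt(-138/17)*8 = (I*sqrt(2346)/17)*8 = 8*I*sqrt(2346)/17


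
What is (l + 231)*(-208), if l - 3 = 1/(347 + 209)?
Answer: -6765460/139 ≈ -48672.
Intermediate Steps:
l = 1669/556 (l = 3 + 1/(347 + 209) = 3 + 1/556 = 1669/556 ≈ 3.0018)
(l + 231)*(-208) = (1669/556 + 231)*(-208) = (130105/556)*(-208) = -6765460/139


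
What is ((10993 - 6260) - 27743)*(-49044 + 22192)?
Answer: 617864520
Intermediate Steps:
((10993 - 6260) - 27743)*(-49044 + 22192) = (4733 - 27743)*(-26852) = -23010*(-26852) = 617864520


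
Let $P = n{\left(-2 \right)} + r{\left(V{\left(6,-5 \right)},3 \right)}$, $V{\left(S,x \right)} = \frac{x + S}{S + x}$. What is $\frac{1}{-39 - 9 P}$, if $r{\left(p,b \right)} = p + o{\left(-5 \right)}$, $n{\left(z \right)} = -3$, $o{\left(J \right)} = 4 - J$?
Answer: $- \frac{1}{102} \approx -0.0098039$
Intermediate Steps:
$V{\left(S,x \right)} = 1$ ($V{\left(S,x \right)} = \frac{S + x}{S + x} = 1$)
$r{\left(p,b \right)} = 9 + p$ ($r{\left(p,b \right)} = p + \left(4 - -5\right) = p + \left(4 + 5\right) = p + 9 = 9 + p$)
$P = 7$ ($P = -3 + \left(9 + 1\right) = -3 + 10 = 7$)
$\frac{1}{-39 - 9 P} = \frac{1}{-39 - 63} = \frac{1}{-102} = - \frac{1}{102}$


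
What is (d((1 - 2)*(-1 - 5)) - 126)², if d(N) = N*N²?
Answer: 8100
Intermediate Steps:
d(N) = N³
(d((1 - 2)*(-1 - 5)) - 126)² = (((1 - 2)*(-1 - 5))³ - 126)² = ((-1*(-6))³ - 126)² = (6³ - 126)² = (216 - 126)² = 90² = 8100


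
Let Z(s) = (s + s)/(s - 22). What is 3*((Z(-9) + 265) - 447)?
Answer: -16872/31 ≈ -544.26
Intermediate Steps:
Z(s) = 2*s/(-22 + s) (Z(s) = (2*s)/(-22 + s) = 2*s/(-22 + s))
3*((Z(-9) + 265) - 447) = 3*((2*(-9)/(-22 - 9) + 265) - 447) = 3*((2*(-9)/(-31) + 265) - 447) = 3*((2*(-9)*(-1/31) + 265) - 447) = 3*((18/31 + 265) - 447) = 3*(8233/31 - 447) = 3*(-5624/31) = -16872/31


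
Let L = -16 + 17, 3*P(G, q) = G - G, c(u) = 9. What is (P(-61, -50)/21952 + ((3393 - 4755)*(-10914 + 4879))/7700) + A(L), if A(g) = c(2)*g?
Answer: 828897/770 ≈ 1076.5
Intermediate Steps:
P(G, q) = 0 (P(G, q) = (G - G)/3 = (⅓)*0 = 0)
L = 1
A(g) = 9*g
(P(-61, -50)/21952 + ((3393 - 4755)*(-10914 + 4879))/7700) + A(L) = (0/21952 + ((3393 - 4755)*(-10914 + 4879))/7700) + 9*1 = (0*(1/21952) - 1362*(-6035)*(1/7700)) + 9 = (0 + 8219670*(1/7700)) + 9 = (0 + 821967/770) + 9 = 821967/770 + 9 = 828897/770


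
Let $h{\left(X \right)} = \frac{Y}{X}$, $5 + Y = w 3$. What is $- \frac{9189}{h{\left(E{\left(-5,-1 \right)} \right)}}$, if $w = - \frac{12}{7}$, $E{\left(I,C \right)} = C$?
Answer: $- \frac{64323}{71} \approx -905.96$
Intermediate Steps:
$w = - \frac{12}{7}$ ($w = \left(-12\right) \frac{1}{7} = - \frac{12}{7} \approx -1.7143$)
$Y = - \frac{71}{7}$ ($Y = -5 - \frac{36}{7} = - \frac{71}{7} \approx -10.143$)
$h{\left(X \right)} = - \frac{71}{7 X}$
$- \frac{9189}{h{\left(E{\left(-5,-1 \right)} \right)}} = - \frac{9189}{\left(- \frac{71}{7}\right) \frac{1}{-1}} = - \frac{9189}{\left(- \frac{71}{7}\right) \left(-1\right)} = - \frac{9189}{\frac{71}{7}} = \left(-9189\right) \frac{7}{71} = - \frac{64323}{71}$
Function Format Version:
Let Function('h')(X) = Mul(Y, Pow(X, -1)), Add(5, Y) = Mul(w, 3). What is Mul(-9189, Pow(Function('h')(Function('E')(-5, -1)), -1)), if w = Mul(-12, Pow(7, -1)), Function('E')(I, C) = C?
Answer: Rational(-64323, 71) ≈ -905.96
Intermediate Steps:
w = Rational(-12, 7) (w = Mul(-12, Rational(1, 7)) = Rational(-12, 7) ≈ -1.7143)
Y = Rational(-71, 7) (Y = Add(-5, Mul(Rational(-12, 7), 3)) = Add(-5, Rational(-36, 7)) = Rational(-71, 7) ≈ -10.143)
Function('h')(X) = Mul(Rational(-71, 7), Pow(X, -1))
Mul(-9189, Pow(Function('h')(Function('E')(-5, -1)), -1)) = Mul(-9189, Pow(Mul(Rational(-71, 7), Pow(-1, -1)), -1)) = Mul(-9189, Pow(Mul(Rational(-71, 7), -1), -1)) = Mul(-9189, Pow(Rational(71, 7), -1)) = Mul(-9189, Rational(7, 71)) = Rational(-64323, 71)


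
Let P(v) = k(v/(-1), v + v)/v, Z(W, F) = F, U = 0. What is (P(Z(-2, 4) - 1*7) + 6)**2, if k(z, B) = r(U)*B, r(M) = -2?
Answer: 4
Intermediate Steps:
k(z, B) = -2*B
P(v) = -4 (P(v) = (-2*(v + v))/v = (-4*v)/v = -4)
(P(Z(-2, 4) - 1*7) + 6)**2 = (-4 + 6)**2 = 2**2 = 4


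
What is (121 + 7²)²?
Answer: 28900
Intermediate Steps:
(121 + 7²)² = (121 + 49)² = 170² = 28900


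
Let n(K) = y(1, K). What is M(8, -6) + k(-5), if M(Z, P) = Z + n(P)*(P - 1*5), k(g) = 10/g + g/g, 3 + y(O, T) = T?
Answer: 106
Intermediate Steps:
y(O, T) = -3 + T
k(g) = 1 + 10/g (k(g) = 10/g + 1 = 1 + 10/g)
n(K) = -3 + K
M(Z, P) = Z + (-5 + P)*(-3 + P) (M(Z, P) = Z + (-3 + P)*(P - 1*5) = Z + (-3 + P)*(P - 5) = Z + (-3 + P)*(-5 + P) = Z + (-5 + P)*(-3 + P))
M(8, -6) + k(-5) = (15 + 8 + (-6)² - 8*(-6)) + (10 - 5)/(-5) = (15 + 8 + 36 + 48) - ⅕*5 = 107 - 1 = 106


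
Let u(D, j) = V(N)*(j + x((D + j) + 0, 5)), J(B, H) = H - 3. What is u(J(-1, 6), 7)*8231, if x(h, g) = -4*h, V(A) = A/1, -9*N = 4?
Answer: 362164/3 ≈ 1.2072e+5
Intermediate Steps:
J(B, H) = -3 + H
N = -4/9 (N = -⅑*4 = -4/9 ≈ -0.44444)
V(A) = A (V(A) = A*1 = A)
u(D, j) = 4*j/3 + 16*D/9 (u(D, j) = -4*(j - 4*((D + j) + 0))/9 = -4*(j - 4*(D + j))/9 = -4*(j + (-4*D - 4*j))/9 = -4*(-4*D - 3*j)/9 = 4*j/3 + 16*D/9)
u(J(-1, 6), 7)*8231 = ((4/3)*7 + 16*(-3 + 6)/9)*8231 = (28/3 + (16/9)*3)*8231 = (28/3 + 16/3)*8231 = (44/3)*8231 = 362164/3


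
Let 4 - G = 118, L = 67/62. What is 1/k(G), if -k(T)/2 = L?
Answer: -31/67 ≈ -0.46269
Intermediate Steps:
L = 67/62 (L = 67*(1/62) = 67/62 ≈ 1.0806)
G = -114 (G = 4 - 1*118 = 4 - 118 = -114)
k(T) = -67/31 (k(T) = -2*67/62 = -67/31)
1/k(G) = 1/(-67/31) = -31/67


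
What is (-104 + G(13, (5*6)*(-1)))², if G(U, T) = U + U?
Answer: 6084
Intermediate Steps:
G(U, T) = 2*U
(-104 + G(13, (5*6)*(-1)))² = (-104 + 2*13)² = (-104 + 26)² = (-78)² = 6084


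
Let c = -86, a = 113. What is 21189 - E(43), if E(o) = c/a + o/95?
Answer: 227467226/10735 ≈ 21189.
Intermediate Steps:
E(o) = -86/113 + o/95
21189 - E(43) = 21189 - (-86/113 + (1/95)*43) = 21189 - (-86/113 + 43/95) = 21189 - 1*(-3311/10735) = 21189 + 3311/10735 = 227467226/10735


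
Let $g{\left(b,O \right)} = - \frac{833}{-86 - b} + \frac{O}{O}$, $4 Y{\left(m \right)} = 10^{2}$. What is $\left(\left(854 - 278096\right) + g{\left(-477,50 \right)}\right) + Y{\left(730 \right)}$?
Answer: $- \frac{6376017}{23} \approx -2.7722 \cdot 10^{5}$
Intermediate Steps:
$Y{\left(m \right)} = 25$ ($Y{\left(m \right)} = \frac{10^{2}}{4} = \frac{1}{4} \cdot 100 = 25$)
$g{\left(b,O \right)} = 1 - \frac{833}{-86 - b}$ ($g{\left(b,O \right)} = - \frac{833}{-86 - b} + 1 = 1 - \frac{833}{-86 - b}$)
$\left(\left(854 - 278096\right) + g{\left(-477,50 \right)}\right) + Y{\left(730 \right)} = \left(\left(854 - 278096\right) + \frac{919 - 477}{86 - 477}\right) + 25 = \left(\left(854 - 278096\right) + \frac{1}{-391} \cdot 442\right) + 25 = \left(-277242 - \frac{26}{23}\right) + 25 = - \frac{6376592}{23} + 25 = - \frac{6376017}{23}$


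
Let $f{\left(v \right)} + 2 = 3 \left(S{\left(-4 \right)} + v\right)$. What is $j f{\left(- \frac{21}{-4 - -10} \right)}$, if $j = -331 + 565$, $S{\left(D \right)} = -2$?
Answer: $-4329$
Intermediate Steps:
$j = 234$
$f{\left(v \right)} = -8 + 3 v$ ($f{\left(v \right)} = -2 + 3 \left(-2 + v\right) = -2 + \left(-6 + 3 v\right) = -8 + 3 v$)
$j f{\left(- \frac{21}{-4 - -10} \right)} = 234 \left(-8 + 3 \left(- \frac{21}{-4 - -10}\right)\right) = 234 \left(-8 + 3 \left(- \frac{21}{-4 + 10}\right)\right) = 234 \left(-8 + 3 \left(- \frac{21}{6}\right)\right) = 234 \left(-8 + 3 \left(\left(-21\right) \frac{1}{6}\right)\right) = 234 \left(-8 + 3 \left(- \frac{7}{2}\right)\right) = 234 \left(-8 - \frac{21}{2}\right) = 234 \left(- \frac{37}{2}\right) = -4329$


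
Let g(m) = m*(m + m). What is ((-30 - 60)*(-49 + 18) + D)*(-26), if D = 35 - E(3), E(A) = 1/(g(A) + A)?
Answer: -1542424/21 ≈ -73449.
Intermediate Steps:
g(m) = 2*m² (g(m) = m*(2*m) = 2*m²)
E(A) = 1/(A + 2*A²) (E(A) = 1/(2*A² + A) = 1/(A + 2*A²))
D = 734/21 (D = 35 - 1/(3*(1 + 2*3)) = 35 - 1/(3*(1 + 6)) = 35 - 1/(3*7) = 35 - 1*1/21 = 35 - 1/21 = 734/21 ≈ 34.952)
((-30 - 60)*(-49 + 18) + D)*(-26) = ((-30 - 60)*(-49 + 18) + 734/21)*(-26) = (-90*(-31) + 734/21)*(-26) = (2790 + 734/21)*(-26) = (59324/21)*(-26) = -1542424/21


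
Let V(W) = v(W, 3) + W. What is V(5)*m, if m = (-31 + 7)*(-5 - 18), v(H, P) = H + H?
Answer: 8280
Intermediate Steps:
v(H, P) = 2*H
V(W) = 3*W (V(W) = 2*W + W = 3*W)
m = 552 (m = -24*(-23) = 552)
V(5)*m = (3*5)*552 = 15*552 = 8280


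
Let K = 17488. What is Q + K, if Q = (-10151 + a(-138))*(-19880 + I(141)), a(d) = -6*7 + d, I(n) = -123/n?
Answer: 9654118667/47 ≈ 2.0541e+8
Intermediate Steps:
a(d) = -42 + d
Q = 9653296731/47 (Q = (-10151 + (-42 - 138))*(-19880 - 123/141) = (-10151 - 180)*(-19880 - 123*1/141) = -10331*(-19880 - 41/47) = -10331*(-934401/47) = 9653296731/47 ≈ 2.0539e+8)
Q + K = 9653296731/47 + 17488 = 9654118667/47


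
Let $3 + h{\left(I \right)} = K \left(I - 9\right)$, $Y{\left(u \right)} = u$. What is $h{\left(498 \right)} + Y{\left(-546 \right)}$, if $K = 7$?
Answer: $2874$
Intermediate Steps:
$h{\left(I \right)} = -66 + 7 I$ ($h{\left(I \right)} = -3 + 7 \left(I - 9\right) = -3 + 7 \left(-9 + I\right) = -3 + \left(-63 + 7 I\right) = -66 + 7 I$)
$h{\left(498 \right)} + Y{\left(-546 \right)} = \left(-66 + 7 \cdot 498\right) - 546 = \left(-66 + 3486\right) - 546 = 3420 - 546 = 2874$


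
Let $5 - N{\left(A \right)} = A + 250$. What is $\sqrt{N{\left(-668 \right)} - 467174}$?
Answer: $i \sqrt{466751} \approx 683.19 i$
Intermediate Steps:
$N{\left(A \right)} = -245 - A$ ($N{\left(A \right)} = 5 - \left(A + 250\right) = 5 - \left(250 + A\right) = -245 - A$)
$\sqrt{N{\left(-668 \right)} - 467174} = \sqrt{\left(-245 - -668\right) - 467174} = \sqrt{\left(-245 + 668\right) - 467174} = \sqrt{423 - 467174} = \sqrt{-466751} = i \sqrt{466751}$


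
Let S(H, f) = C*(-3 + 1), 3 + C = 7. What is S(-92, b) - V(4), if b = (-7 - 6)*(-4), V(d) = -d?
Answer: -4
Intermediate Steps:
C = 4 (C = -3 + 7 = 4)
b = 52 (b = -13*(-4) = 52)
S(H, f) = -8 (S(H, f) = 4*(-3 + 1) = 4*(-2) = -8)
S(-92, b) - V(4) = -8 - (-1)*4 = -8 - 1*(-4) = -8 + 4 = -4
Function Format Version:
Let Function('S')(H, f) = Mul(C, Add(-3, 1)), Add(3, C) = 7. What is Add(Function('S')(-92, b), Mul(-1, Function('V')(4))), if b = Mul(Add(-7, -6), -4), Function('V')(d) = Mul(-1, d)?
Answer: -4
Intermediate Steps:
C = 4 (C = Add(-3, 7) = 4)
b = 52 (b = Mul(-13, -4) = 52)
Function('S')(H, f) = -8 (Function('S')(H, f) = Mul(4, Add(-3, 1)) = Mul(4, -2) = -8)
Add(Function('S')(-92, b), Mul(-1, Function('V')(4))) = Add(-8, Mul(-1, Mul(-1, 4))) = Add(-8, Mul(-1, -4)) = Add(-8, 4) = -4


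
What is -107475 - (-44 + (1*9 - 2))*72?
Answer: -104811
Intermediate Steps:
-107475 - (-44 + (1*9 - 2))*72 = -107475 - (-44 + (9 - 2))*72 = -107475 - (-44 + 7)*72 = -107475 - (-37)*72 = -107475 - 1*(-2664) = -107475 + 2664 = -104811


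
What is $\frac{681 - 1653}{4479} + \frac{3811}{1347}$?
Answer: $\frac{5253395}{2011071} \approx 2.6122$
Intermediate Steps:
$\frac{681 - 1653}{4479} + \frac{3811}{1347} = \left(-972\right) \frac{1}{4479} + 3811 \cdot \frac{1}{1347} = - \frac{324}{1493} + \frac{3811}{1347} = \frac{5253395}{2011071}$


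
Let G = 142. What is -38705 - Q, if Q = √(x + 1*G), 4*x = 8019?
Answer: -38705 - √8587/2 ≈ -38751.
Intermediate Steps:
x = 8019/4 (x = (¼)*8019 = 8019/4 ≈ 2004.8)
Q = √8587/2 (Q = √(8019/4 + 1*142) = √(8019/4 + 142) = √(8587/4) = √8587/2 ≈ 46.333)
-38705 - Q = -38705 - √8587/2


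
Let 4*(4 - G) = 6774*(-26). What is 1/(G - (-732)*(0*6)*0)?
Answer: 1/44035 ≈ 2.2709e-5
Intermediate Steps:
G = 44035 (G = 4 - 3387*(-26)/2 = 4 - 1/4*(-176124) = 4 + 44031 = 44035)
1/(G - (-732)*(0*6)*0) = 1/(44035 - (-732)*(0*6)*0) = 1/(44035 - (-732)*0*0) = 1/(44035 - (-732)*0) = 1/(44035 - 244*0) = 1/(44035 + 0) = 1/44035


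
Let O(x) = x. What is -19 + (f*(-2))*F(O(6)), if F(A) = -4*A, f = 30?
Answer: 1421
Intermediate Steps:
-19 + (f*(-2))*F(O(6)) = -19 + (30*(-2))*(-4*6) = -19 - 60*(-24) = -19 + 1440 = 1421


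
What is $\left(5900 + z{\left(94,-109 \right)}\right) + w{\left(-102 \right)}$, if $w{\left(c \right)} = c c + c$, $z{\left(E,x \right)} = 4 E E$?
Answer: $51546$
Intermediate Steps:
$z{\left(E,x \right)} = 4 E^{2}$
$w{\left(c \right)} = c + c^{2}$ ($w{\left(c \right)} = c^{2} + c = c + c^{2}$)
$\left(5900 + z{\left(94,-109 \right)}\right) + w{\left(-102 \right)} = \left(5900 + 4 \cdot 94^{2}\right) - 102 \left(1 - 102\right) = \left(5900 + 4 \cdot 8836\right) - -10302 = \left(5900 + 35344\right) + 10302 = 41244 + 10302 = 51546$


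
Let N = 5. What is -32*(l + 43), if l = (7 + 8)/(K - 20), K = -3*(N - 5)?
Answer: -1352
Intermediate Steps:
K = 0 (K = -3*(5 - 5) = -3*0 = 0)
l = -3/4 (l = (7 + 8)/(0 - 20) = 15/(-20) = 15*(-1/20) = -3/4 ≈ -0.75000)
-32*(l + 43) = -32*(-3/4 + 43) = -32*169/4 = -1352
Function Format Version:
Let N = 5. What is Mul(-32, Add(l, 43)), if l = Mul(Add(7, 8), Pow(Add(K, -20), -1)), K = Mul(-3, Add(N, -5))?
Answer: -1352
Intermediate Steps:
K = 0 (K = Mul(-3, Add(5, -5)) = Mul(-3, 0) = 0)
l = Rational(-3, 4) (l = Mul(Add(7, 8), Pow(Add(0, -20), -1)) = Mul(15, Pow(-20, -1)) = Mul(15, Rational(-1, 20)) = Rational(-3, 4) ≈ -0.75000)
Mul(-32, Add(l, 43)) = Mul(-32, Add(Rational(-3, 4), 43)) = Mul(-32, Rational(169, 4)) = -1352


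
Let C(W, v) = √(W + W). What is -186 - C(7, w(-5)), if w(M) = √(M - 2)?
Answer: -186 - √14 ≈ -189.74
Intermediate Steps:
w(M) = √(-2 + M)
C(W, v) = √2*√W (C(W, v) = √(2*W) = √2*√W)
-186 - C(7, w(-5)) = -186 - √2*√7 = -186 - √14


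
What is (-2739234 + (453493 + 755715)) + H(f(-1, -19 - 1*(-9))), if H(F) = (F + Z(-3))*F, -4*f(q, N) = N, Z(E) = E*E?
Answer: -6119989/4 ≈ -1.5300e+6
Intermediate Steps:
Z(E) = E²
f(q, N) = -N/4
H(F) = F*(9 + F) (H(F) = (F + (-3)²)*F = (F + 9)*F = (9 + F)*F = F*(9 + F))
(-2739234 + (453493 + 755715)) + H(f(-1, -19 - 1*(-9))) = (-2739234 + (453493 + 755715)) + (-(-19 - 1*(-9))/4)*(9 - (-19 - 1*(-9))/4) = (-2739234 + 1209208) + (-(-19 + 9)/4)*(9 - (-19 + 9)/4) = -1530026 + (-¼*(-10))*(9 - ¼*(-10)) = -1530026 + 5*(9 + 5/2)/2 = -1530026 + (5/2)*(23/2) = -1530026 + 115/4 = -6119989/4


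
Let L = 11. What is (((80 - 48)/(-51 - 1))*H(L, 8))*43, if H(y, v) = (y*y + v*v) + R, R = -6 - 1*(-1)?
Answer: -61920/13 ≈ -4763.1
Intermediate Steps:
R = -5 (R = -6 + 1 = -5)
H(y, v) = -5 + v² + y² (H(y, v) = (y*y + v*v) - 5 = (y² + v²) - 5 = (v² + y²) - 5 = -5 + v² + y²)
(((80 - 48)/(-51 - 1))*H(L, 8))*43 = (((80 - 48)/(-51 - 1))*(-5 + 8² + 11²))*43 = ((32/(-52))*(-5 + 64 + 121))*43 = ((32*(-1/52))*180)*43 = -8/13*180*43 = -1440/13*43 = -61920/13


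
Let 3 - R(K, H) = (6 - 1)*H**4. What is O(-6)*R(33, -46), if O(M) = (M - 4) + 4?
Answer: 134323662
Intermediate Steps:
O(M) = M (O(M) = (-4 + M) + 4 = M)
R(K, H) = 3 - 5*H**4 (R(K, H) = 3 - (6 - 1)*H**4 = 3 - 5*H**4)
O(-6)*R(33, -46) = -6*(3 - 5*(-46)**4) = -6*(3 - 5*4477456) = -6*(3 - 22387280) = -6*(-22387277) = 134323662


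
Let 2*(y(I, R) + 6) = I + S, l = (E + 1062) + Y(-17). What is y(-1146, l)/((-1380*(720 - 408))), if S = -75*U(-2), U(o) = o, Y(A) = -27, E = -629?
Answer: 7/5980 ≈ 0.0011706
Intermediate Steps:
S = 150 (S = -75*(-2) = 150)
l = 406 (l = (-629 + 1062) - 27 = 433 - 27 = 406)
y(I, R) = 69 + I/2 (y(I, R) = -6 + (I + 150)/2 = -6 + (150 + I)/2 = -6 + (75 + I/2) = 69 + I/2)
y(-1146, l)/((-1380*(720 - 408))) = (69 + (½)*(-1146))/((-1380*(720 - 408))) = (69 - 573)/((-1380*312)) = -504/(-430560) = -504*(-1/430560) = 7/5980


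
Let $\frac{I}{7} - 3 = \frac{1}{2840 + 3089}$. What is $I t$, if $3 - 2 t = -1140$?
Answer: $\frac{10165842}{847} \approx 12002.0$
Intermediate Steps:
$t = \frac{1143}{2}$ ($t = \frac{3}{2} - -570 = \frac{3}{2} + 570 = \frac{1143}{2} \approx 571.5$)
$I = \frac{17788}{847}$ ($I = 21 + \frac{7}{2840 + 3089} = 21 + \frac{7}{5929} = 21 + 7 \cdot \frac{1}{5929} = 21 + \frac{1}{847} = \frac{17788}{847} \approx 21.001$)
$I t = \frac{17788}{847} \cdot \frac{1143}{2} = \frac{10165842}{847}$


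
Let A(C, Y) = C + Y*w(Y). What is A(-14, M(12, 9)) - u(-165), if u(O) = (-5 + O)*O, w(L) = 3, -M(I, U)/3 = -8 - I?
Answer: -27884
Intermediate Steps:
M(I, U) = 24 + 3*I (M(I, U) = -3*(-8 - I) = 24 + 3*I)
u(O) = O*(-5 + O)
A(C, Y) = C + 3*Y (A(C, Y) = C + Y*3 = C + 3*Y)
A(-14, M(12, 9)) - u(-165) = (-14 + 3*(24 + 3*12)) - (-165)*(-5 - 165) = (-14 + 3*(24 + 36)) - (-165)*(-170) = (-14 + 3*60) - 1*28050 = (-14 + 180) - 28050 = 166 - 28050 = -27884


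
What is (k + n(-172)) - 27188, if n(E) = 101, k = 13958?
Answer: -13129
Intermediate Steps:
(k + n(-172)) - 27188 = (13958 + 101) - 27188 = 14059 - 27188 = -13129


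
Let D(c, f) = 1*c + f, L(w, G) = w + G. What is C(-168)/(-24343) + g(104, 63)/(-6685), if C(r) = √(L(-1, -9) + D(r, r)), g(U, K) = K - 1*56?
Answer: -1/955 - I*√346/24343 ≈ -0.0010471 - 0.00076412*I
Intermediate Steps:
L(w, G) = G + w
D(c, f) = c + f
g(U, K) = -56 + K (g(U, K) = K - 56 = -56 + K)
C(r) = √(-10 + 2*r) (C(r) = √((-9 - 1) + (r + r)) = √(-10 + 2*r))
C(-168)/(-24343) + g(104, 63)/(-6685) = √(-10 + 2*(-168))/(-24343) + (-56 + 63)/(-6685) = √(-10 - 336)*(-1/24343) + 7*(-1/6685) = √(-346)*(-1/24343) - 1/955 = (I*√346)*(-1/24343) - 1/955 = -I*√346/24343 - 1/955 = -1/955 - I*√346/24343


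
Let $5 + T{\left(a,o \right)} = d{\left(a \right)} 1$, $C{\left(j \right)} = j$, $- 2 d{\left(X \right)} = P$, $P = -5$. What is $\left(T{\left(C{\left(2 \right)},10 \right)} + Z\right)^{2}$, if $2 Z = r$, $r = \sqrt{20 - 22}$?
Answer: $\frac{\left(5 - i \sqrt{2}\right)^{2}}{4} \approx 5.75 - 3.5355 i$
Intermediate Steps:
$d{\left(X \right)} = \frac{5}{2}$ ($d{\left(X \right)} = \left(- \frac{1}{2}\right) \left(-5\right) = \frac{5}{2}$)
$r = i \sqrt{2}$ ($r = \sqrt{-2} = i \sqrt{2} \approx 1.4142 i$)
$Z = \frac{i \sqrt{2}}{2} \approx 0.70711 i$
$T{\left(a,o \right)} = - \frac{5}{2}$ ($T{\left(a,o \right)} = -5 + \frac{5}{2} \cdot 1 = -5 + \frac{5}{2} = - \frac{5}{2}$)
$\left(T{\left(C{\left(2 \right)},10 \right)} + Z\right)^{2} = \left(- \frac{5}{2} + \frac{i \sqrt{2}}{2}\right)^{2}$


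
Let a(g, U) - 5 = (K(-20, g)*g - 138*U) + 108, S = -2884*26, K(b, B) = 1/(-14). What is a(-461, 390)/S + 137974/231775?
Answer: 319006104499/243311832400 ≈ 1.3111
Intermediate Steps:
K(b, B) = -1/14
S = -74984
a(g, U) = 113 - 138*U - g/14 (a(g, U) = 5 + ((-g/14 - 138*U) + 108) = 5 + ((-138*U - g/14) + 108) = 5 + (108 - 138*U - g/14) = 113 - 138*U - g/14)
a(-461, 390)/S + 137974/231775 = (113 - 138*390 - 1/14*(-461))/(-74984) + 137974/231775 = (113 - 53820 + 461/14)*(-1/74984) + 137974*(1/231775) = -751437/14*(-1/74984) + 137974/231775 = 751437/1049776 + 137974/231775 = 319006104499/243311832400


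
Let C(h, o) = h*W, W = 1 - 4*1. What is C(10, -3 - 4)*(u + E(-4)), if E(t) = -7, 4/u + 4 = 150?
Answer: 15270/73 ≈ 209.18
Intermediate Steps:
W = -3 (W = 1 - 4 = -3)
u = 2/73 (u = 4/(-4 + 150) = 4/146 = 4*(1/146) = 2/73 ≈ 0.027397)
C(h, o) = -3*h (C(h, o) = h*(-3) = -3*h)
C(10, -3 - 4)*(u + E(-4)) = (-3*10)*(2/73 - 7) = -30*(-509/73) = 15270/73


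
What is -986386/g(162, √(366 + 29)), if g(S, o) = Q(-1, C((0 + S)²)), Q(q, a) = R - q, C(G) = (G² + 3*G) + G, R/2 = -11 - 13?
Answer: 986386/47 ≈ 20987.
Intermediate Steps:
R = -48 (R = 2*(-11 - 13) = 2*(-24) = -48)
C(G) = G² + 4*G
Q(q, a) = -48 - q
g(S, o) = -47 (g(S, o) = -48 - 1*(-1) = -48 + 1 = -47)
-986386/g(162, √(366 + 29)) = -986386/(-47) = -986386*(-1/47) = 986386/47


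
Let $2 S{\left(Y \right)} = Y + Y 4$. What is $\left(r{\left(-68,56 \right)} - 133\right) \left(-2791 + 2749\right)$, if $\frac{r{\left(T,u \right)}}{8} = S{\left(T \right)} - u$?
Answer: $81522$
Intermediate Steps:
$S{\left(Y \right)} = \frac{5 Y}{2}$ ($S{\left(Y \right)} = \frac{Y + Y 4}{2} = \frac{Y + 4 Y}{2} = \frac{5 Y}{2}$)
$r{\left(T,u \right)} = - 8 u + 20 T$ ($r{\left(T,u \right)} = 8 \left(\frac{5 T}{2} - u\right) = 8 \left(- u + \frac{5 T}{2}\right) = - 8 u + 20 T$)
$\left(r{\left(-68,56 \right)} - 133\right) \left(-2791 + 2749\right) = \left(\left(\left(-8\right) 56 + 20 \left(-68\right)\right) - 133\right) \left(-2791 + 2749\right) = \left(\left(-448 - 1360\right) - 133\right) \left(-42\right) = \left(-1808 - 133\right) \left(-42\right) = \left(-1941\right) \left(-42\right) = 81522$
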